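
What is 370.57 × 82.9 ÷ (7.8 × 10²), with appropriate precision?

39

370.57 × 82.9 ÷ (7.8 × 10²) = 39.3849397436…
Multiplication/division keeps the fewest significant figures: 370.57 → 5 s.f., 82.9 → 3 s.f., 7.8 × 10² → 2 s.f.; limit is 2.
Rounded to 2 significant figures: 39.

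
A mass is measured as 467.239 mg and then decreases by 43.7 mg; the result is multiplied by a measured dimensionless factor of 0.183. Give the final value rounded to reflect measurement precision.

77.5 mg

467.239 mg − 43.7 mg = 423.539 mg; the difference is limited to 1 decimal place (4 s.f.).
Carrying full precision, 423.539 × 0.183 = 77.507637 mg; 0.183 has 3 s.f., so the result keeps min(4, 3) = 3 s.f.
Rounded to 3 significant figures: 77.5 mg.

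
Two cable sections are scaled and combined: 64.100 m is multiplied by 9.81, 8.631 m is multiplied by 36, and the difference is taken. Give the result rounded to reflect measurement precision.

3.2 × 10² m

64.100 × 9.81 = 628.821 → 629 m (3 s.f., last digit at the 10^0 place).
8.631 × 36 = 310.716 → 3.1 × 10² m (2 s.f., last digit at the 10^1 place).
Difference: 318.105 m; keep the coarser place, 10^1.
Result: 3.2 × 10² m.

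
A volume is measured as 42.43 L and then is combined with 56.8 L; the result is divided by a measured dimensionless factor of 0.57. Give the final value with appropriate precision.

1.7 × 10² L

42.43 L + 56.8 L = 99.23 L; the sum is limited to 1 decimal place (3 s.f.).
Carrying full precision, 99.23 ÷ 0.57 = 174.087719298… L; 0.57 has 2 s.f., so the result keeps min(3, 2) = 2 s.f.
Rounded to 2 significant figures: 1.7 × 10² L.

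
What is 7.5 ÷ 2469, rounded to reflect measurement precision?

0.0030

7.5 ÷ 2469 = 0.00303766707169…
Multiplication/division keeps the fewest significant figures: 7.5 → 2 s.f., 2469 → 4 s.f.; limit is 2.
Rounded to 2 significant figures: 0.0030.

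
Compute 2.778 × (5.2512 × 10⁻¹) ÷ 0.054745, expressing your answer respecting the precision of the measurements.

2.778 × (5.2512 × 10⁻¹) ÷ 0.054745 = 26.6468784364…
Multiplication/division keeps the fewest significant figures: 2.778 → 4 s.f., 5.2512 × 10⁻¹ → 5 s.f., 0.054745 → 5 s.f.; limit is 4.
Rounded to 4 significant figures: 26.65.

26.65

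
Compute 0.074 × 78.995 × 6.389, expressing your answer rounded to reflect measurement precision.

37

0.074 × 78.995 × 6.389 = 37.34773007
Multiplication/division keeps the fewest significant figures: 0.074 → 2 s.f., 78.995 → 5 s.f., 6.389 → 4 s.f.; limit is 2.
Rounded to 2 significant figures: 37.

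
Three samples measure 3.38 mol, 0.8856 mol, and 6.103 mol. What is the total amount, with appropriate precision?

3.38 mol + 0.8856 mol + 6.103 mol = 10.3686 mol.
Addition/subtraction keeps the fewest decimal places: 3.38 → 2 decimal places, 0.8856 → 4 decimal places, 6.103 → 3 decimal places; limit is 2.
Rounded to 2 decimal places: 10.37 mol.

10.37 mol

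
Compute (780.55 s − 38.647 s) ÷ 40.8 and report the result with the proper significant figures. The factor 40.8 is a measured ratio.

18.2 s

780.55 s − 38.647 s = 741.903 s; the difference is limited to 2 decimal places (5 s.f.).
Carrying full precision, 741.903 ÷ 40.8 = 18.1838970588… s; 40.8 has 3 s.f., so the result keeps min(5, 3) = 3 s.f.
Rounded to 3 significant figures: 18.2 s.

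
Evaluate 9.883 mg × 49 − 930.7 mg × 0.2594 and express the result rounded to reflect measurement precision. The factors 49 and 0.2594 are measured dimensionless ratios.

2.4 × 10^2 mg

9.883 × 49 = 484.267 → 4.8 × 10^2 mg (2 s.f., last digit at the 10^1 place).
930.7 × 0.2594 = 241.42358 → 241.4 mg (4 s.f., last digit at the 10^-1 place).
Difference: 242.84342 mg; keep the coarser place, 10^1.
Result: 2.4 × 10^2 mg.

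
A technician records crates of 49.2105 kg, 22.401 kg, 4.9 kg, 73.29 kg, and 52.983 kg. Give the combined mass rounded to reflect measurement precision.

49.2105 kg + 22.401 kg + 4.9 kg + 73.29 kg + 52.983 kg = 202.7845 kg.
Addition/subtraction keeps the fewest decimal places: 49.2105 → 4 decimal places, 22.401 → 3 decimal places, 4.9 → 1 decimal place, 73.29 → 2 decimal places, 52.983 → 3 decimal places; limit is 1.
Rounded to 1 decimal place: 202.8 kg.

202.8 kg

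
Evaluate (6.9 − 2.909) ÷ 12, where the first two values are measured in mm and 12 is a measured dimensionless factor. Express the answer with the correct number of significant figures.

0.33 mm

6.9 mm − 2.909 mm = 3.991 mm; the difference is limited to 1 decimal place (2 s.f.).
Carrying full precision, 3.991 ÷ 12 = 0.332583333333… mm; 12 has 2 s.f., so the result keeps min(2, 2) = 2 s.f.
Rounded to 2 significant figures: 0.33 mm.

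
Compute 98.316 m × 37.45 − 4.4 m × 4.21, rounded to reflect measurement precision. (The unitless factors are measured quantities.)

98.316 × 37.45 = 3681.9342 → 3682 m (4 s.f., last digit at the 10^0 place).
4.4 × 4.21 = 18.524 → 19 m (2 s.f., last digit at the 10^0 place).
Difference: 3663.4102 m; keep the coarser place, 10^0.
Result: 3663 m.

3663 m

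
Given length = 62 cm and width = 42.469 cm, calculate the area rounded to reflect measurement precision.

area = 62 cm × 42.469 cm = 2633.078 cm².
62 has 2 significant figures; 42.469 has 5.
Division/multiplication keeps the fewest: 2 significant figures.
Rounded: 2.6 × 10³ cm².

2.6 × 10³ cm²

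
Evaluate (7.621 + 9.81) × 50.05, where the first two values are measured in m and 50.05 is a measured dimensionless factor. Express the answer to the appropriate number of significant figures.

7.621 m + 9.81 m = 17.431 m; the sum is limited to 2 decimal places (4 s.f.).
Carrying full precision, 17.431 × 50.05 = 872.42155 m; 50.05 has 4 s.f., so the result keeps min(4, 4) = 4 s.f.
Rounded to 4 significant figures: 872.4 m.

872.4 m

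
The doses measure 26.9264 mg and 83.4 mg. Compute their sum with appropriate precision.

26.9264 mg + 83.4 mg = 110.3264 mg.
Addition/subtraction keeps the fewest decimal places: 26.9264 → 4 decimal places, 83.4 → 1 decimal place; limit is 1.
Rounded to 1 decimal place: 110.3 mg.

110.3 mg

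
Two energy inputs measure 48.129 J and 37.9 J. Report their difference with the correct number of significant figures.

48.129 J − 37.9 J = 10.229 J.
Addition/subtraction keeps the fewest decimal places: 48.129 → 3 decimal places, 37.9 → 1 decimal place; limit is 1.
Rounded to 1 decimal place: 10.2 J.

10.2 J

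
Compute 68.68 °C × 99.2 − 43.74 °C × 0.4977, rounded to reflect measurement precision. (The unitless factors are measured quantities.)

6.79 × 10^3 °C

68.68 × 99.2 = 6813.056 → 6.81 × 10^3 °C (3 s.f., last digit at the 10^1 place).
43.74 × 0.4977 = 21.769398 → 21.77 °C (4 s.f., last digit at the 10^-2 place).
Difference: 6791.286602 °C; keep the coarser place, 10^1.
Result: 6.79 × 10^3 °C.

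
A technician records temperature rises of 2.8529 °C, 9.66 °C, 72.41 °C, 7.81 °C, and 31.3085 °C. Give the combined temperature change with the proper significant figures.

124.04 °C

2.8529 °C + 9.66 °C + 72.41 °C + 7.81 °C + 31.3085 °C = 124.0414 °C.
Addition/subtraction keeps the fewest decimal places: 2.8529 → 4 decimal places, 9.66 → 2 decimal places, 72.41 → 2 decimal places, 7.81 → 2 decimal places, 31.3085 → 4 decimal places; limit is 2.
Rounded to 2 decimal places: 124.04 °C.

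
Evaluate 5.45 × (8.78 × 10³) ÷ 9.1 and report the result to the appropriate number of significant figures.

5.45 × (8.78 × 10³) ÷ 9.1 = 5258.35164835…
Multiplication/division keeps the fewest significant figures: 5.45 → 3 s.f., 8.78 × 10³ → 3 s.f., 9.1 → 2 s.f.; limit is 2.
Rounded to 2 significant figures: 5.3 × 10³.

5.3 × 10³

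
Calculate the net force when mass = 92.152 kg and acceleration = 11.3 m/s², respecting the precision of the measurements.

net force = 92.152 kg × 11.3 m/s² = 1041.3176 N.
92.152 has 5 significant figures; 11.3 has 3.
Division/multiplication keeps the fewest: 3 significant figures.
Rounded: 1.04 × 10³ N.

1.04 × 10³ N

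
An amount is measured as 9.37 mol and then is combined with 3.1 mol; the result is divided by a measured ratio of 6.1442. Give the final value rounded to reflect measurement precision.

2.03 mol

9.37 mol + 3.1 mol = 12.47 mol; the sum is limited to 1 decimal place (3 s.f.).
Carrying full precision, 12.47 ÷ 6.1442 = 2.02955632955… mol; 6.1442 has 5 s.f., so the result keeps min(3, 5) = 3 s.f.
Rounded to 3 significant figures: 2.03 mol.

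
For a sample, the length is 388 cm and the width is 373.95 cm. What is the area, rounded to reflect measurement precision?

1.45 × 10^5 cm²

area = 388 cm × 373.95 cm = 145092.6 cm².
388 has 3 significant figures; 373.95 has 5.
Division/multiplication keeps the fewest: 3 significant figures.
Rounded: 1.45 × 10^5 cm².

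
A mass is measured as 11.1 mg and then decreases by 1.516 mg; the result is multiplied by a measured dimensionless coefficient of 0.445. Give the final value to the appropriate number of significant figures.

4.3 mg

11.1 mg − 1.516 mg = 9.584 mg; the difference is limited to 1 decimal place (2 s.f.).
Carrying full precision, 9.584 × 0.445 = 4.26488 mg; 0.445 has 3 s.f., so the result keeps min(2, 3) = 2 s.f.
Rounded to 2 significant figures: 4.3 mg.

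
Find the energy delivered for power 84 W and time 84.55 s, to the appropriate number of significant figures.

7.1 × 10³ J

energy delivered = 84 W × 84.55 s = 7102.2 J.
84 has 2 significant figures; 84.55 has 4.
Division/multiplication keeps the fewest: 2 significant figures.
Rounded: 7.1 × 10³ J.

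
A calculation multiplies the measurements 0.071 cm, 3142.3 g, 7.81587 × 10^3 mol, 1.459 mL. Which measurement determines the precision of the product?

0.071 cm

0.071 cm → 2 s.f.; 3142.3 g → 5 s.f.; 7.81587 × 10^3 mol → 6 s.f.; 1.459 mL → 4 s.f.
The fewest is 2 significant figures, from 0.071 cm.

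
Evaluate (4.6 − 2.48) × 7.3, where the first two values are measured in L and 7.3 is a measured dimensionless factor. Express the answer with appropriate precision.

15 L

4.6 L − 2.48 L = 2.12 L; the difference is limited to 1 decimal place (2 s.f.).
Carrying full precision, 2.12 × 7.3 = 15.476 L; 7.3 has 2 s.f., so the result keeps min(2, 2) = 2 s.f.
Rounded to 2 significant figures: 15 L.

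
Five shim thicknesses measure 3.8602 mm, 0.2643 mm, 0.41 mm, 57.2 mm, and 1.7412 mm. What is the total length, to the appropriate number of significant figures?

3.8602 mm + 0.2643 mm + 0.41 mm + 57.2 mm + 1.7412 mm = 63.4757 mm.
Addition/subtraction keeps the fewest decimal places: 3.8602 → 4 decimal places, 0.2643 → 4 decimal places, 0.41 → 2 decimal places, 57.2 → 1 decimal place, 1.7412 → 4 decimal places; limit is 1.
Rounded to 1 decimal place: 63.5 mm.

63.5 mm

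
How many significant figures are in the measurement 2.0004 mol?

5

2.0004: zeros between nonzero digits are significant.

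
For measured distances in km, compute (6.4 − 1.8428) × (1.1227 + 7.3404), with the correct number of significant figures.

6.4 − 1.8428 = 4.5572, limited to 1 d.p. → 2 s.f.; 1.1227 + 7.3404 = 8.4631, limited to 4 d.p. → 5 s.f.
Carrying full precision, 4.5572 × 8.4631 = 38.56803932; keep min(2, 5) = 2 s.f.
Rounded to 2 significant figures: 39 km².

39 km²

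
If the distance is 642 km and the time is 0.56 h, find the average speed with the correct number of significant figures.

average speed = 642 km ÷ 0.56 h = 1146.42857143… km/h.
642 has 3 significant figures; 0.56 has 2.
Division/multiplication keeps the fewest: 2 significant figures.
Rounded: 1.1 × 10³ km/h.

1.1 × 10³ km/h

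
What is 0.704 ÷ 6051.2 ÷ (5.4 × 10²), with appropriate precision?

2.2 × 10⁻⁷

0.704 ÷ 6051.2 ÷ (5.4 × 10²) = 2.154454825 × 10^-7…
Multiplication/division keeps the fewest significant figures: 0.704 → 3 s.f., 6051.2 → 5 s.f., 5.4 × 10² → 2 s.f.; limit is 2.
Rounded to 2 significant figures: 2.2 × 10⁻⁷.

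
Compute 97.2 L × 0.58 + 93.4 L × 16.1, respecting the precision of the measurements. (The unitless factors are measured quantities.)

1.56 × 10^3 L

97.2 × 0.58 = 56.376 → 56 L (2 s.f., last digit at the 10^0 place).
93.4 × 16.1 = 1503.74 → 1.50 × 10^3 L (3 s.f., last digit at the 10^1 place).
Sum: 1560.116 L; keep the coarser place, 10^1.
Result: 1.56 × 10^3 L.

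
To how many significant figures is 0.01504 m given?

0.01504: leading zeros are not significant; zeros between nonzero digits are significant.

4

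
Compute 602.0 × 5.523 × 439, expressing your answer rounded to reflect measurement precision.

602.0 × 5.523 × 439 = 1459607.394
Multiplication/division keeps the fewest significant figures: 602.0 → 4 s.f., 5.523 → 4 s.f., 439 → 3 s.f.; limit is 3.
Rounded to 3 significant figures: 1.46 × 10⁶.

1.46 × 10⁶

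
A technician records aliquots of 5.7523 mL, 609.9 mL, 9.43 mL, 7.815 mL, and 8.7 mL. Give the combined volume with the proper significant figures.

5.7523 mL + 609.9 mL + 9.43 mL + 7.815 mL + 8.7 mL = 641.5973 mL.
Addition/subtraction keeps the fewest decimal places: 5.7523 → 4 decimal places, 609.9 → 1 decimal place, 9.43 → 2 decimal places, 7.815 → 3 decimal places, 8.7 → 1 decimal place; limit is 1.
Rounded to 1 decimal place: 641.6 mL.

641.6 mL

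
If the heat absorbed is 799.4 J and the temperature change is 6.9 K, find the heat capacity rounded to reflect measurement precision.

1.2 × 10² J/K

heat capacity = 799.4 J ÷ 6.9 K = 115.855072464… J/K.
799.4 has 4 significant figures; 6.9 has 2.
Division/multiplication keeps the fewest: 2 significant figures.
Rounded: 1.2 × 10² J/K.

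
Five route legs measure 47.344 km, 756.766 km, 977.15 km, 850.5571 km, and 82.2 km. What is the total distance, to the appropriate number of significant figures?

2714.0 km

47.344 km + 756.766 km + 977.15 km + 850.5571 km + 82.2 km = 2714.0171 km.
Addition/subtraction keeps the fewest decimal places: 47.344 → 3 decimal places, 756.766 → 3 decimal places, 977.15 → 2 decimal places, 850.5571 → 4 decimal places, 82.2 → 1 decimal place; limit is 1.
Rounded to 1 decimal place: 2714.0 km.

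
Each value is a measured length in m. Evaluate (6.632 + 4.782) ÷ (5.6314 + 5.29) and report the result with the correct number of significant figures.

1.045

6.632 + 4.782 = 11.414, limited to 3 d.p. → 5 s.f.; 5.6314 + 5.29 = 10.9214, limited to 2 d.p. → 4 s.f.
Carrying full precision, 11.414 ÷ 10.9214 = 1.04510410753…; keep min(5, 4) = 4 s.f.
Rounded to 4 significant figures: 1.045.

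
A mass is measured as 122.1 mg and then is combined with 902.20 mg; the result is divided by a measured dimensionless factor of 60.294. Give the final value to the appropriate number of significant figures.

16.988 mg

122.1 mg + 902.20 mg = 1024.30 mg; the sum is limited to 1 decimal place (5 s.f.).
Carrying full precision, 1024.30 ÷ 60.294 = 16.988423392… mg; 60.294 has 5 s.f., so the result keeps min(5, 5) = 5 s.f.
Rounded to 5 significant figures: 16.988 mg.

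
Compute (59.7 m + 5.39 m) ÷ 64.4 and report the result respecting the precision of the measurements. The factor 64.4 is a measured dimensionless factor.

1.01 m

59.7 m + 5.39 m = 65.09 m; the sum is limited to 1 decimal place (3 s.f.).
Carrying full precision, 65.09 ÷ 64.4 = 1.01071428571… m; 64.4 has 3 s.f., so the result keeps min(3, 3) = 3 s.f.
Rounded to 3 significant figures: 1.01 m.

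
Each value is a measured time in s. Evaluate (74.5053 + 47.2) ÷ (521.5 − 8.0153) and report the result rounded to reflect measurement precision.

0.2370

74.5053 + 47.2 = 121.7053, limited to 1 d.p. → 4 s.f.; 521.5 − 8.0153 = 513.4847, limited to 1 d.p. → 4 s.f.
Carrying full precision, 121.7053 ÷ 513.4847 = 0.23701835712…; keep min(4, 4) = 4 s.f.
Rounded to 4 significant figures: 0.2370.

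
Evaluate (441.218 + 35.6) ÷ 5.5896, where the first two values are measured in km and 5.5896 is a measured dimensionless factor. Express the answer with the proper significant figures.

441.218 km + 35.6 km = 476.818 km; the sum is limited to 1 decimal place (4 s.f.).
Carrying full precision, 476.818 ÷ 5.5896 = 85.3044940604… km; 5.5896 has 5 s.f., so the result keeps min(4, 5) = 4 s.f.
Rounded to 4 significant figures: 85.30 km.

85.30 km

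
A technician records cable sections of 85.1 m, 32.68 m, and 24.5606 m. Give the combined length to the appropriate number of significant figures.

85.1 m + 32.68 m + 24.5606 m = 142.3406 m.
Addition/subtraction keeps the fewest decimal places: 85.1 → 1 decimal place, 32.68 → 2 decimal places, 24.5606 → 4 decimal places; limit is 1.
Rounded to 1 decimal place: 142.3 m.

142.3 m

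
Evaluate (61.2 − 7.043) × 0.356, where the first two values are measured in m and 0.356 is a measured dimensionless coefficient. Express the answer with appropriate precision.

61.2 m − 7.043 m = 54.157 m; the difference is limited to 1 decimal place (3 s.f.).
Carrying full precision, 54.157 × 0.356 = 19.279892 m; 0.356 has 3 s.f., so the result keeps min(3, 3) = 3 s.f.
Rounded to 3 significant figures: 19.3 m.

19.3 m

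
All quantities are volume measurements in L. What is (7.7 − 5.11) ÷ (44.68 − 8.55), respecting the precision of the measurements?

0.072

7.7 − 5.11 = 2.59, limited to 1 d.p. → 2 s.f.; 44.68 − 8.55 = 36.13, limited to 2 d.p. → 4 s.f.
Carrying full precision, 2.59 ÷ 36.13 = 0.0716855798505…; keep min(2, 4) = 2 s.f.
Rounded to 2 significant figures: 0.072.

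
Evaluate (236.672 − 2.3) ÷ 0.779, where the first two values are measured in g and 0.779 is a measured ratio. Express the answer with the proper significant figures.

301 g

236.672 g − 2.3 g = 234.372 g; the difference is limited to 1 decimal place (4 s.f.).
Carrying full precision, 234.372 ÷ 0.779 = 300.862644416… g; 0.779 has 3 s.f., so the result keeps min(4, 3) = 3 s.f.
Rounded to 3 significant figures: 301 g.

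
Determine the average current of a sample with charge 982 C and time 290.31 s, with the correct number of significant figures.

3.38 A

average current = 982 C ÷ 290.31 s = 3.38259102339… A.
982 has 3 significant figures; 290.31 has 5.
Division/multiplication keeps the fewest: 3 significant figures.
Rounded: 3.38 A.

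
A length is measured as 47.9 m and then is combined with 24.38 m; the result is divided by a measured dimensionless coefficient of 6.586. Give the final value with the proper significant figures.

11.0 m

47.9 m + 24.38 m = 72.28 m; the sum is limited to 1 decimal place (3 s.f.).
Carrying full precision, 72.28 ÷ 6.586 = 10.9747950197… m; 6.586 has 4 s.f., so the result keeps min(3, 4) = 3 s.f.
Rounded to 3 significant figures: 11.0 m.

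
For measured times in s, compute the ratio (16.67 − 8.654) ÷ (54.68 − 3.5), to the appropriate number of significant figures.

0.157

16.67 − 8.654 = 8.016, limited to 2 d.p. → 3 s.f.; 54.68 − 3.5 = 51.18, limited to 1 d.p. → 3 s.f.
Carrying full precision, 8.016 ÷ 51.18 = 0.156623681125…; keep min(3, 3) = 3 s.f.
Rounded to 3 significant figures: 0.157.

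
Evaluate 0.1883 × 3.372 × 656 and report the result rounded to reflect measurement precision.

417

0.1883 × 3.372 × 656 = 416.5256256
Multiplication/division keeps the fewest significant figures: 0.1883 → 4 s.f., 3.372 → 4 s.f., 656 → 3 s.f.; limit is 3.
Rounded to 3 significant figures: 417.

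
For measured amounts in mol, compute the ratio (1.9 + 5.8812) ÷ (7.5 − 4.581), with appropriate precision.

2.7

1.9 + 5.8812 = 7.7812, limited to 1 d.p. → 2 s.f.; 7.5 − 4.581 = 2.919, limited to 1 d.p. → 2 s.f.
Carrying full precision, 7.7812 ÷ 2.919 = 2.66570743405…; keep min(2, 2) = 2 s.f.
Rounded to 2 significant figures: 2.7.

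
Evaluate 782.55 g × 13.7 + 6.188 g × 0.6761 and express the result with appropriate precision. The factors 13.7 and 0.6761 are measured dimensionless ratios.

782.55 × 13.7 = 10720.935 → 1.07 × 10⁴ g (3 s.f., last digit at the 10^2 place).
6.188 × 0.6761 = 4.1837068 → 4.184 g (4 s.f., last digit at the 10^-3 place).
Sum: 10725.1187068 g; keep the coarser place, 10^2.
Result: 1.07 × 10⁴ g.

1.07 × 10⁴ g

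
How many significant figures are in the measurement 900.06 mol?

5

900.06: zeros between nonzero digits are significant.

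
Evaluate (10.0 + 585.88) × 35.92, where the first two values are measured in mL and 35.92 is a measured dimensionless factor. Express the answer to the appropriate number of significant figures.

10.0 mL + 585.88 mL = 595.88 mL; the sum is limited to 1 decimal place (4 s.f.).
Carrying full precision, 595.88 × 35.92 = 21404.0096 mL; 35.92 has 4 s.f., so the result keeps min(4, 4) = 4 s.f.
Rounded to 4 significant figures: 2.140 × 10⁴ mL.

2.140 × 10⁴ mL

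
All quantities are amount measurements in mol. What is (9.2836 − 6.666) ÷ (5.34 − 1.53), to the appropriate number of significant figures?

0.687

9.2836 − 6.666 = 2.6176, limited to 3 d.p. → 4 s.f.; 5.34 − 1.53 = 3.81, limited to 2 d.p. → 3 s.f.
Carrying full precision, 2.6176 ÷ 3.81 = 0.687034120735…; keep min(4, 3) = 3 s.f.
Rounded to 3 significant figures: 0.687.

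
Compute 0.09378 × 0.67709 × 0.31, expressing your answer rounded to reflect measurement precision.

0.09378 × 0.67709 × 0.31 = 0.019684225062
Multiplication/division keeps the fewest significant figures: 0.09378 → 4 s.f., 0.67709 → 5 s.f., 0.31 → 2 s.f.; limit is 2.
Rounded to 2 significant figures: 0.020.

0.020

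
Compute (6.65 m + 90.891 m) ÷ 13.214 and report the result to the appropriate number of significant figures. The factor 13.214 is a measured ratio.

7.382 m

6.65 m + 90.891 m = 97.541 m; the sum is limited to 2 decimal places (4 s.f.).
Carrying full precision, 97.541 ÷ 13.214 = 7.38164068412… m; 13.214 has 5 s.f., so the result keeps min(4, 5) = 4 s.f.
Rounded to 4 significant figures: 7.382 m.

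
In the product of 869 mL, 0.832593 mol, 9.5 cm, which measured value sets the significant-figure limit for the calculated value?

869 mL → 3 s.f.; 0.832593 mol → 6 s.f.; 9.5 cm → 2 s.f.
The fewest is 2 significant figures, from 9.5 cm.

9.5 cm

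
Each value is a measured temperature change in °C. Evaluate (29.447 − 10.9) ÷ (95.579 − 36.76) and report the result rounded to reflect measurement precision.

29.447 − 10.9 = 18.547, limited to 1 d.p. → 3 s.f.; 95.579 − 36.76 = 58.819, limited to 2 d.p. → 4 s.f.
Carrying full precision, 18.547 ÷ 58.819 = 0.315323279893…; keep min(3, 4) = 3 s.f.
Rounded to 3 significant figures: 0.315.

0.315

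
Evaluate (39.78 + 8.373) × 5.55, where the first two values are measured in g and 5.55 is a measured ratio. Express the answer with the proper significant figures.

39.78 g + 8.373 g = 48.153 g; the sum is limited to 2 decimal places (4 s.f.).
Carrying full precision, 48.153 × 5.55 = 267.24915 g; 5.55 has 3 s.f., so the result keeps min(4, 3) = 3 s.f.
Rounded to 3 significant figures: 267 g.

267 g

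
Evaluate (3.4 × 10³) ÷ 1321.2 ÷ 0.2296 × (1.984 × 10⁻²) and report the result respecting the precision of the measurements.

(3.4 × 10³) ÷ 1321.2 ÷ 0.2296 × (1.984 × 10⁻²) = 0.222372017414…
Multiplication/division keeps the fewest significant figures: 3.4 × 10³ → 2 s.f., 1321.2 → 5 s.f., 0.2296 → 4 s.f., 1.984 × 10⁻² → 4 s.f.; limit is 2.
Rounded to 2 significant figures: 0.22.

0.22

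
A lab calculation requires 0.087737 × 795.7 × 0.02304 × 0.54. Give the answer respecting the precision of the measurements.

0.087737 × 795.7 × 0.02304 × 0.54 = 0.868577096125…
Multiplication/division keeps the fewest significant figures: 0.087737 → 5 s.f., 795.7 → 4 s.f., 0.02304 → 4 s.f., 0.54 → 2 s.f.; limit is 2.
Rounded to 2 significant figures: 0.87.

0.87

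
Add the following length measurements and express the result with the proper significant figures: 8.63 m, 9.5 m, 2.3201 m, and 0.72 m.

21.2 m

8.63 m + 9.5 m + 2.3201 m + 0.72 m = 21.1701 m.
Addition/subtraction keeps the fewest decimal places: 8.63 → 2 decimal places, 9.5 → 1 decimal place, 2.3201 → 4 decimal places, 0.72 → 2 decimal places; limit is 1.
Rounded to 1 decimal place: 21.2 m.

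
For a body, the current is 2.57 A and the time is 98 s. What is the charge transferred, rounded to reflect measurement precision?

charge transferred = 2.57 A × 98 s = 251.86 C.
2.57 has 3 significant figures; 98 has 2.
Division/multiplication keeps the fewest: 2 significant figures.
Rounded: 2.5 × 10² C.

2.5 × 10² C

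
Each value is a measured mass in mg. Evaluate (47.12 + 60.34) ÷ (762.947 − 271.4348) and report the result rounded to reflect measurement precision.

47.12 + 60.34 = 107.46, limited to 2 d.p. → 5 s.f.; 762.947 − 271.4348 = 491.5122, limited to 3 d.p. → 6 s.f.
Carrying full precision, 107.46 ÷ 491.5122 = 0.21863139918…; keep min(5, 6) = 5 s.f.
Rounded to 5 significant figures: 0.21863.

0.21863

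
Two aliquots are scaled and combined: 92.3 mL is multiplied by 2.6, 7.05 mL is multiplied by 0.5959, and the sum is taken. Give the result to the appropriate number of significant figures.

2.4 × 10^2 mL

92.3 × 2.6 = 239.98 → 2.4 × 10^2 mL (2 s.f., last digit at the 10^1 place).
7.05 × 0.5959 = 4.201095 → 4.20 mL (3 s.f., last digit at the 10^-2 place).
Sum: 244.181095 mL; keep the coarser place, 10^1.
Result: 2.4 × 10^2 mL.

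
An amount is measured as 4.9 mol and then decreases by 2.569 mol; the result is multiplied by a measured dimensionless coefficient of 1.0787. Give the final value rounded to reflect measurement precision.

2.5 mol

4.9 mol − 2.569 mol = 2.331 mol; the difference is limited to 1 decimal place (2 s.f.).
Carrying full precision, 2.331 × 1.0787 = 2.5144497 mol; 1.0787 has 5 s.f., so the result keeps min(2, 5) = 2 s.f.
Rounded to 2 significant figures: 2.5 mol.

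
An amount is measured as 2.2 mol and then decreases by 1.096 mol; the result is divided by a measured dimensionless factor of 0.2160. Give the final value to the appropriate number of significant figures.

5.1 mol

2.2 mol − 1.096 mol = 1.104 mol; the difference is limited to 1 decimal place (2 s.f.).
Carrying full precision, 1.104 ÷ 0.2160 = 5.11111111111… mol; 0.2160 has 4 s.f., so the result keeps min(2, 4) = 2 s.f.
Rounded to 2 significant figures: 5.1 mol.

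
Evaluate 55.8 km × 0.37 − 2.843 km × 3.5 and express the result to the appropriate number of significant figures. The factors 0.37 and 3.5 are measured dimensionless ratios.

11 km

55.8 × 0.37 = 20.646 → 21 km (2 s.f., last digit at the 10^0 place).
2.843 × 3.5 = 9.9505 → 1.0 × 10¹ km (2 s.f., last digit at the 10^0 place).
Difference: 10.6955 km; keep the coarser place, 10^0.
Result: 11 km.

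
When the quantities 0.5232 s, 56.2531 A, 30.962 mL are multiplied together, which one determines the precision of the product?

0.5232 s → 4 s.f.; 56.2531 A → 6 s.f.; 30.962 mL → 5 s.f.
The fewest is 4 significant figures, from 0.5232 s.

0.5232 s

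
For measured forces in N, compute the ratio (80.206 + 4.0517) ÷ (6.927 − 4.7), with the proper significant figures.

38

80.206 + 4.0517 = 84.2577, limited to 3 d.p. → 5 s.f.; 6.927 − 4.7 = 2.227, limited to 1 d.p. → 2 s.f.
Carrying full precision, 84.2577 ÷ 2.227 = 37.8346205658…; keep min(5, 2) = 2 s.f.
Rounded to 2 significant figures: 38.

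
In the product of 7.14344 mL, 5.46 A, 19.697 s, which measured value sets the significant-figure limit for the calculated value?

5.46 A

7.14344 mL → 6 s.f.; 5.46 A → 3 s.f.; 19.697 s → 5 s.f.
The fewest is 3 significant figures, from 5.46 A.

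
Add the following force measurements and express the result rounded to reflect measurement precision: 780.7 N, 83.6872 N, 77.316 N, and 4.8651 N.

946.6 N

780.7 N + 83.6872 N + 77.316 N + 4.8651 N = 946.5683 N.
Addition/subtraction keeps the fewest decimal places: 780.7 → 1 decimal place, 83.6872 → 4 decimal places, 77.316 → 3 decimal places, 4.8651 → 4 decimal places; limit is 1.
Rounded to 1 decimal place: 946.6 N.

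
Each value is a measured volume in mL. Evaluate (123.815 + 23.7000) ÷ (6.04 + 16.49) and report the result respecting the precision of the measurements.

123.815 + 23.7000 = 147.5150, limited to 3 d.p. → 6 s.f.; 6.04 + 16.49 = 22.53, limited to 2 d.p. → 4 s.f.
Carrying full precision, 147.5150 ÷ 22.53 = 6.54749223258…; keep min(6, 4) = 4 s.f.
Rounded to 4 significant figures: 6.547.

6.547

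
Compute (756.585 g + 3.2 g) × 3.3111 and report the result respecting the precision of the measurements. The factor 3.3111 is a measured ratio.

2516 g

756.585 g + 3.2 g = 759.785 g; the sum is limited to 1 decimal place (4 s.f.).
Carrying full precision, 759.785 × 3.3111 = 2515.7241135 g; 3.3111 has 5 s.f., so the result keeps min(4, 5) = 4 s.f.
Rounded to 4 significant figures: 2516 g.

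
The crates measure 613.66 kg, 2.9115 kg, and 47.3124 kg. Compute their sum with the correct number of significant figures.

613.66 kg + 2.9115 kg + 47.3124 kg = 663.8839 kg.
Addition/subtraction keeps the fewest decimal places: 613.66 → 2 decimal places, 2.9115 → 4 decimal places, 47.3124 → 4 decimal places; limit is 2.
Rounded to 2 decimal places: 663.88 kg.

663.88 kg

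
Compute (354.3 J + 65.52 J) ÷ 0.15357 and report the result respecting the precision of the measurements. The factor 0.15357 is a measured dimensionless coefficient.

2734 J

354.3 J + 65.52 J = 419.82 J; the sum is limited to 1 decimal place (4 s.f.).
Carrying full precision, 419.82 ÷ 0.15357 = 2733.73705802… J; 0.15357 has 5 s.f., so the result keeps min(4, 5) = 4 s.f.
Rounded to 4 significant figures: 2734 J.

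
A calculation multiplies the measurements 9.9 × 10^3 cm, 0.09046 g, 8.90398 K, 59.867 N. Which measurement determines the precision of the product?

9.9 × 10^3 cm → 2 s.f.; 0.09046 g → 4 s.f.; 8.90398 K → 6 s.f.; 59.867 N → 5 s.f.
The fewest is 2 significant figures, from 9.9 × 10^3 cm.

9.9 × 10^3 cm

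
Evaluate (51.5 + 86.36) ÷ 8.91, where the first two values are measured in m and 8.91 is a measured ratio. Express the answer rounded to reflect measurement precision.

15.5 m

51.5 m + 86.36 m = 137.86 m; the sum is limited to 1 decimal place (4 s.f.).
Carrying full precision, 137.86 ÷ 8.91 = 15.4725028058… m; 8.91 has 3 s.f., so the result keeps min(4, 3) = 3 s.f.
Rounded to 3 significant figures: 15.5 m.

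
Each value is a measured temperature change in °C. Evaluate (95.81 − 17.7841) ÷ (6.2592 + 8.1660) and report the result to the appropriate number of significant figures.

5.409

95.81 − 17.7841 = 78.0259, limited to 2 d.p. → 4 s.f.; 6.2592 + 8.1660 = 14.4252, limited to 4 d.p. → 6 s.f.
Carrying full precision, 78.0259 ÷ 14.4252 = 5.4089995286…; keep min(4, 6) = 4 s.f.
Rounded to 4 significant figures: 5.409.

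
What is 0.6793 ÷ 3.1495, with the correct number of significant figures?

0.2157

0.6793 ÷ 3.1495 = 0.21568502937…
Multiplication/division keeps the fewest significant figures: 0.6793 → 4 s.f., 3.1495 → 5 s.f.; limit is 4.
Rounded to 4 significant figures: 0.2157.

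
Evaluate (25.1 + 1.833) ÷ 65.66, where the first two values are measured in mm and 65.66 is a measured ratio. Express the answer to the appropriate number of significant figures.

0.410 mm

25.1 mm + 1.833 mm = 26.933 mm; the sum is limited to 1 decimal place (3 s.f.).
Carrying full precision, 26.933 ÷ 65.66 = 0.41018885166… mm; 65.66 has 4 s.f., so the result keeps min(3, 4) = 3 s.f.
Rounded to 3 significant figures: 0.410 mm.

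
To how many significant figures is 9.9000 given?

9.9000: trailing zeros after a decimal point are significant.

5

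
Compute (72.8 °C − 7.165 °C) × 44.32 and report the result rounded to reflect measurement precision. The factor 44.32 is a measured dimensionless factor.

2.91 × 10³ °C

72.8 °C − 7.165 °C = 65.635 °C; the difference is limited to 1 decimal place (3 s.f.).
Carrying full precision, 65.635 × 44.32 = 2908.9432 °C; 44.32 has 4 s.f., so the result keeps min(3, 4) = 3 s.f.
Rounded to 3 significant figures: 2.91 × 10³ °C.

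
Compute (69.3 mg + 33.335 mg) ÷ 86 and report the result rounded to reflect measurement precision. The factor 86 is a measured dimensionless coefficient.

1.2 mg

69.3 mg + 33.335 mg = 102.635 mg; the sum is limited to 1 decimal place (4 s.f.).
Carrying full precision, 102.635 ÷ 86 = 1.19343023256… mg; 86 has 2 s.f., so the result keeps min(4, 2) = 2 s.f.
Rounded to 2 significant figures: 1.2 mg.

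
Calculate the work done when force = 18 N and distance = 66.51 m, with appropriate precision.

1.2 × 10^3 J

work done = 18 N × 66.51 m = 1197.18 J.
18 has 2 significant figures; 66.51 has 4.
Division/multiplication keeps the fewest: 2 significant figures.
Rounded: 1.2 × 10^3 J.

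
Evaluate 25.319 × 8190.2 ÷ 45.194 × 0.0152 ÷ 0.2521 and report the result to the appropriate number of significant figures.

25.319 × 8190.2 ÷ 45.194 × 0.0152 ÷ 0.2521 = 276.650218069…
Multiplication/division keeps the fewest significant figures: 25.319 → 5 s.f., 8190.2 → 5 s.f., 45.194 → 5 s.f., 0.0152 → 3 s.f., 0.2521 → 4 s.f.; limit is 3.
Rounded to 3 significant figures: 277.

277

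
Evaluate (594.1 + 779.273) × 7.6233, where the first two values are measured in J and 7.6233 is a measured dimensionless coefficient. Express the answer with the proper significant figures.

594.1 J + 779.273 J = 1373.373 J; the sum is limited to 1 decimal place (5 s.f.).
Carrying full precision, 1373.373 × 7.6233 = 10469.6343909 J; 7.6233 has 5 s.f., so the result keeps min(5, 5) = 5 s.f.
Rounded to 5 significant figures: 1.0470 × 10^4 J.

1.0470 × 10^4 J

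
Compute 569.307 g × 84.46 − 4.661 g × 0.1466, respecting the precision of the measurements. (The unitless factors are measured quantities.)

569.307 × 84.46 = 48083.66922 → 4.808 × 10⁴ g (4 s.f., last digit at the 10^1 place).
4.661 × 0.1466 = 0.6833026 → 0.6833 g (4 s.f., last digit at the 10^-4 place).
Difference: 48082.9859174 g; keep the coarser place, 10^1.
Result: 4.808 × 10⁴ g.

4.808 × 10⁴ g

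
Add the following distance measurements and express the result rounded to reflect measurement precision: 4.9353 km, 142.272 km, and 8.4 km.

155.6 km

4.9353 km + 142.272 km + 8.4 km = 155.6073 km.
Addition/subtraction keeps the fewest decimal places: 4.9353 → 4 decimal places, 142.272 → 3 decimal places, 8.4 → 1 decimal place; limit is 1.
Rounded to 1 decimal place: 155.6 km.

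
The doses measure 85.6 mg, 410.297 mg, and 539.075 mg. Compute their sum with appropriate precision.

85.6 mg + 410.297 mg + 539.075 mg = 1034.972 mg.
Addition/subtraction keeps the fewest decimal places: 85.6 → 1 decimal place, 410.297 → 3 decimal places, 539.075 → 3 decimal places; limit is 1.
Rounded to 1 decimal place: 1035.0 mg.

1035.0 mg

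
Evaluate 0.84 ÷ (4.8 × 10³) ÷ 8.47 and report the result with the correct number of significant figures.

2.1 × 10⁻⁵

0.84 ÷ (4.8 × 10³) ÷ 8.47 = 0.0000206611570248…
Multiplication/division keeps the fewest significant figures: 0.84 → 2 s.f., 4.8 × 10³ → 2 s.f., 8.47 → 3 s.f.; limit is 2.
Rounded to 2 significant figures: 2.1 × 10⁻⁵.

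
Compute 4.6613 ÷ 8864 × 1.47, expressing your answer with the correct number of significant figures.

4.6613 ÷ 8864 × 1.47 = 0.000773026962996…
Multiplication/division keeps the fewest significant figures: 4.6613 → 5 s.f., 8864 → 4 s.f., 1.47 → 3 s.f.; limit is 3.
Rounded to 3 significant figures: 7.73 × 10^-4.

7.73 × 10^-4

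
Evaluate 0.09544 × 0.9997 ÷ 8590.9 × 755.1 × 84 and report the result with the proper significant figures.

0.09544 × 0.9997 ÷ 8590.9 × 755.1 × 84 = 0.704441957659…
Multiplication/division keeps the fewest significant figures: 0.09544 → 4 s.f., 0.9997 → 4 s.f., 8590.9 → 5 s.f., 755.1 → 4 s.f., 84 → 2 s.f.; limit is 2.
Rounded to 2 significant figures: 0.70.

0.70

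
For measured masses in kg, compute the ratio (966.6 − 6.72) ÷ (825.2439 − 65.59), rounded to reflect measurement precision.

1.264

966.6 − 6.72 = 959.88, limited to 1 d.p. → 4 s.f.; 825.2439 − 65.59 = 759.6539, limited to 2 d.p. → 5 s.f.
Carrying full precision, 959.88 ÷ 759.6539 = 1.2635754256…; keep min(4, 5) = 4 s.f.
Rounded to 4 significant figures: 1.264.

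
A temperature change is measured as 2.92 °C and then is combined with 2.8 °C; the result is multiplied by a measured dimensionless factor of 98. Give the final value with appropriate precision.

2.92 °C + 2.8 °C = 5.72 °C; the sum is limited to 1 decimal place (2 s.f.).
Carrying full precision, 5.72 × 98 = 560.56 °C; 98 has 2 s.f., so the result keeps min(2, 2) = 2 s.f.
Rounded to 2 significant figures: 5.6 × 10^2 °C.

5.6 × 10^2 °C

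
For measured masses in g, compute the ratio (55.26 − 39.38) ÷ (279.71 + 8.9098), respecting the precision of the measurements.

55.26 − 39.38 = 15.88, limited to 2 d.p. → 4 s.f.; 279.71 + 8.9098 = 288.6198, limited to 2 d.p. → 5 s.f.
Carrying full precision, 15.88 ÷ 288.6198 = 0.0550204802304…; keep min(4, 5) = 4 s.f.
Rounded to 4 significant figures: 0.05502.

0.05502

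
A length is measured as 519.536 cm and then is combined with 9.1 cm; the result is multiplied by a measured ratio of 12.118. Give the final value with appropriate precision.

6406 cm

519.536 cm + 9.1 cm = 528.636 cm; the sum is limited to 1 decimal place (4 s.f.).
Carrying full precision, 528.636 × 12.118 = 6406.011048 cm; 12.118 has 5 s.f., so the result keeps min(4, 5) = 4 s.f.
Rounded to 4 significant figures: 6406 cm.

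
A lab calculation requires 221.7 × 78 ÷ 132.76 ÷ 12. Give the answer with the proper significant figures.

221.7 × 78 ÷ 132.76 ÷ 12 = 10.8545495631…
Multiplication/division keeps the fewest significant figures: 221.7 → 4 s.f., 78 → 2 s.f., 132.76 → 5 s.f., 12 → 2 s.f.; limit is 2.
Rounded to 2 significant figures: 11.

11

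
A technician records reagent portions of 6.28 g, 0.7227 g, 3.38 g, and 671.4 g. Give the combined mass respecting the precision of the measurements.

681.8 g

6.28 g + 0.7227 g + 3.38 g + 671.4 g = 681.7827 g.
Addition/subtraction keeps the fewest decimal places: 6.28 → 2 decimal places, 0.7227 → 4 decimal places, 3.38 → 2 decimal places, 671.4 → 1 decimal place; limit is 1.
Rounded to 1 decimal place: 681.8 g.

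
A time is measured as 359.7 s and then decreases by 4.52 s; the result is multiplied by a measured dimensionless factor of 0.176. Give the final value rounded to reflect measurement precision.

359.7 s − 4.52 s = 355.18 s; the difference is limited to 1 decimal place (4 s.f.).
Carrying full precision, 355.18 × 0.176 = 62.51168 s; 0.176 has 3 s.f., so the result keeps min(4, 3) = 3 s.f.
Rounded to 3 significant figures: 62.5 s.

62.5 s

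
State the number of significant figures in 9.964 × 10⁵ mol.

4

9.964 × 10⁵: in scientific notation every digit of the coefficient is significant.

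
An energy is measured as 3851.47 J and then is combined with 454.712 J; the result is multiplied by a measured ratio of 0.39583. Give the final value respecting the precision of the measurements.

3851.47 J + 454.712 J = 4306.182 J; the sum is limited to 2 decimal places (6 s.f.).
Carrying full precision, 4306.182 × 0.39583 = 1704.51602106 J; 0.39583 has 5 s.f., so the result keeps min(6, 5) = 5 s.f.
Rounded to 5 significant figures: 1704.5 J.

1704.5 J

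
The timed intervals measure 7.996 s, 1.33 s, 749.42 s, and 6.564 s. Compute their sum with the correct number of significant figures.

765.31 s

7.996 s + 1.33 s + 749.42 s + 6.564 s = 765.310 s.
Addition/subtraction keeps the fewest decimal places: 7.996 → 3 decimal places, 1.33 → 2 decimal places, 749.42 → 2 decimal places, 6.564 → 3 decimal places; limit is 2.
Rounded to 2 decimal places: 765.31 s.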